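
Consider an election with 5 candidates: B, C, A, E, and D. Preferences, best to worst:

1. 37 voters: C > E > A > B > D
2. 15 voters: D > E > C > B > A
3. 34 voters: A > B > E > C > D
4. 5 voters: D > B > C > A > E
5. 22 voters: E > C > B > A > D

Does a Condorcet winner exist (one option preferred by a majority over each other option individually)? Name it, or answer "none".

E

E vs B: 74–39 for E.
E vs C: 71–42 for E.
E vs A: 74–39 for E.
E vs D: 93–20 for E.
E beats every other option head-to-head.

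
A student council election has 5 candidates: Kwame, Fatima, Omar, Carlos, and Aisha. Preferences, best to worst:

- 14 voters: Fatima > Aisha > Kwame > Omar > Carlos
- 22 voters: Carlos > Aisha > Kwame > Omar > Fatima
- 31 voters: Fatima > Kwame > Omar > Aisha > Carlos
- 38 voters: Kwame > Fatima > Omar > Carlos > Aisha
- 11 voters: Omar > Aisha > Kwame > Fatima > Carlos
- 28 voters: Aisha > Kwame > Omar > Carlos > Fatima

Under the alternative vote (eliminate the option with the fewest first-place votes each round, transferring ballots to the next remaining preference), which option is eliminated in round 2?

Carlos

Round 1: Kwame 38, Fatima 45, Omar 11, Carlos 22, Aisha 28. Eliminate Omar.
Round 2: Kwame 38, Fatima 45, Carlos 22, Aisha 39. Eliminate Carlos.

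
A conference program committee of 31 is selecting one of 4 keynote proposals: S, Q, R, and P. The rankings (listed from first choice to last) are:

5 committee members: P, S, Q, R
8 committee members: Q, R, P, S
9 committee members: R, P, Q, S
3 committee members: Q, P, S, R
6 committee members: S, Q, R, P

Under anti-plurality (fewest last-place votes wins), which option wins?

Q

Last-place votes: S 17, Q 0, R 8, P 6.
Q is ranked last by the fewest voters, so Q wins.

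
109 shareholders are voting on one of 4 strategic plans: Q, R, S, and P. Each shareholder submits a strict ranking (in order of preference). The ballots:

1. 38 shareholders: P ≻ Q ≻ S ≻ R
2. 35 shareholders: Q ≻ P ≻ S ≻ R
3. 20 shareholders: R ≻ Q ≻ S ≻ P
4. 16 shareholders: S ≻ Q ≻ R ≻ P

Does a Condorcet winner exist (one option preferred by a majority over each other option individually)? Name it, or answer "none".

Q

Q vs R: 89–20 for Q.
Q vs S: 93–16 for Q.
Q vs P: 71–38 for Q.
Q beats every other option head-to-head.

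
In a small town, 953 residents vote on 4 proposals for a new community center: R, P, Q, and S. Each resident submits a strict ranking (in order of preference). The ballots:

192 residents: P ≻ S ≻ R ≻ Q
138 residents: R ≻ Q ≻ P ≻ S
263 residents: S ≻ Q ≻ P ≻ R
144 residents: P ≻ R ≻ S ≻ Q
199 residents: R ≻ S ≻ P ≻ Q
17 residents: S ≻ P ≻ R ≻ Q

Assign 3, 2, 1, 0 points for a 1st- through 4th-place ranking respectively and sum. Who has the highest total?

S

R: 192·1 + 138·3 + 263·0 + 144·2 + 199·3 + 17·1 = 1508
P: 192·3 + 138·1 + 263·1 + 144·3 + 199·1 + 17·2 = 1642
Q: 192·0 + 138·2 + 263·2 + 144·0 + 199·0 + 17·0 = 802
S: 192·2 + 138·0 + 263·3 + 144·1 + 199·2 + 17·3 = 1766
S has the highest Borda score (1766).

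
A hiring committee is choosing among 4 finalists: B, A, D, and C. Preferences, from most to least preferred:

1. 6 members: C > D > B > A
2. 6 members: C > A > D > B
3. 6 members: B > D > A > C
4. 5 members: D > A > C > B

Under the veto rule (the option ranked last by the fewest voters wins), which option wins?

Last-place votes: B 11, A 6, D 0, C 6.
D is ranked last by the fewest voters, so D wins.

D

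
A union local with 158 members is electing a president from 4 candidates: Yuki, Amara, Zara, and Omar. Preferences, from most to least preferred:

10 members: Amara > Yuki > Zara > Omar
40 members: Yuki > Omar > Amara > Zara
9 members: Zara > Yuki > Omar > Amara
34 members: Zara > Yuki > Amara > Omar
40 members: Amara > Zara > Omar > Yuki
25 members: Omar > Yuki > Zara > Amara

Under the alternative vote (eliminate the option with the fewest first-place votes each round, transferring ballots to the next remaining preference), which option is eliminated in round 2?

Round 1: Yuki 40, Amara 50, Zara 43, Omar 25. Eliminate Omar.
Round 2: Yuki 65, Amara 50, Zara 43. Eliminate Zara.

Zara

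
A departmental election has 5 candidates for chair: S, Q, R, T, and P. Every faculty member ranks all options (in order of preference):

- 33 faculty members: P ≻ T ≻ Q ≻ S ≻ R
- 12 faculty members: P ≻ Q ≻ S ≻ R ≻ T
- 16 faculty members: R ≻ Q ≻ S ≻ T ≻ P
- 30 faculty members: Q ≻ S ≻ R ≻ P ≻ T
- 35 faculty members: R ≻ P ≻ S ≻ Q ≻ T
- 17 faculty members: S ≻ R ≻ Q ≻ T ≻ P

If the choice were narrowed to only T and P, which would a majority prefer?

P

Voters preferring T to P: 33; preferring P to T: 110.
P wins the head-to-head.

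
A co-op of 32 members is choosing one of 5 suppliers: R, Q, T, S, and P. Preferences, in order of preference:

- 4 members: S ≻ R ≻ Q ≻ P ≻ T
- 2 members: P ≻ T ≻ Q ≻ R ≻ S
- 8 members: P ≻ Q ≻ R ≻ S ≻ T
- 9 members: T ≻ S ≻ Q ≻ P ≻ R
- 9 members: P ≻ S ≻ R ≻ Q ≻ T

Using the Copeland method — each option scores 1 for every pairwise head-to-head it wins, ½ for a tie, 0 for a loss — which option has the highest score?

R: beats T; loses to Q, S, and P → score 1.
Q: beats R and T; loses to S and P → score 2.
T: loses to R, Q, S, and P → score 0.
S: beats R, Q, and T; loses to P → score 3.
P: beats R, Q, T, and S → score 4.
P has the best pairwise record.

P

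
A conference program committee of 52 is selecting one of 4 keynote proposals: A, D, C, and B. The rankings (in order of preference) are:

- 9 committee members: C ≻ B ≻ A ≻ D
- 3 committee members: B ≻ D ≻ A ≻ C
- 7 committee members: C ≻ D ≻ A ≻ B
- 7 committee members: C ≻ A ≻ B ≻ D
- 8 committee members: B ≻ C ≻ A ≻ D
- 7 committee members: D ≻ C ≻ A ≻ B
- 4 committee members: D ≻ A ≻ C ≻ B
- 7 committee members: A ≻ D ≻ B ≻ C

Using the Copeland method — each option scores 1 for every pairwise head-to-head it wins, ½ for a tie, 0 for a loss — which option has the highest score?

C

A: beats D and B; loses to C → score 2.
D: loses to A, C, and B → score 0.
C: beats A, D, and B → score 3.
B: beats D; loses to A and C → score 1.
C has the best pairwise record.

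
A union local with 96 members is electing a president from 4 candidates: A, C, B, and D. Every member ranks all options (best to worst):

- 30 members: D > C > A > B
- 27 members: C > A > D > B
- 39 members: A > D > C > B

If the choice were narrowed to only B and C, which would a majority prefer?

Voters preferring B to C: 0; preferring C to B: 96.
C wins the head-to-head.

C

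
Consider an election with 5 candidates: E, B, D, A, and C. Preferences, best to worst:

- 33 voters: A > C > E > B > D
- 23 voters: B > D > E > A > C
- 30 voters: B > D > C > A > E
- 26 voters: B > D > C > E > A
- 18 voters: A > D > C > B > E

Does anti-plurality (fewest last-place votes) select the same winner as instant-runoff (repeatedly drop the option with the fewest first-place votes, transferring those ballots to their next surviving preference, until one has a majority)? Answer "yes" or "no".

yes

Anti-plurality — last-place votes: E 48, B 0, D 33, A 26, C 23. Winner: B.
Instant-runoff — R1 E 0, B 79, D 0, A 51, C 0 (B winner). Winner: B.
The two methods agree.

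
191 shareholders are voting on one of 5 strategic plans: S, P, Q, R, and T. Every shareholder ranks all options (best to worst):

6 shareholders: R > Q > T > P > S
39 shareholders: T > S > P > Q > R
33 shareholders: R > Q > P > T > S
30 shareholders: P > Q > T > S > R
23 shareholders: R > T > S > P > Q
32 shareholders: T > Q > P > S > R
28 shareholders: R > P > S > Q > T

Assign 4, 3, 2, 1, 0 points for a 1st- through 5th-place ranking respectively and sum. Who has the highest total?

S: 6·0 + 39·3 + 33·0 + 30·1 + 23·2 + 32·1 + 28·2 = 281
P: 6·1 + 39·2 + 33·2 + 30·4 + 23·1 + 32·2 + 28·3 = 441
Q: 6·3 + 39·1 + 33·3 + 30·3 + 23·0 + 32·3 + 28·1 = 370
R: 6·4 + 39·0 + 33·4 + 30·0 + 23·4 + 32·0 + 28·4 = 360
T: 6·2 + 39·4 + 33·1 + 30·2 + 23·3 + 32·4 + 28·0 = 458
T has the highest Borda score (458).

T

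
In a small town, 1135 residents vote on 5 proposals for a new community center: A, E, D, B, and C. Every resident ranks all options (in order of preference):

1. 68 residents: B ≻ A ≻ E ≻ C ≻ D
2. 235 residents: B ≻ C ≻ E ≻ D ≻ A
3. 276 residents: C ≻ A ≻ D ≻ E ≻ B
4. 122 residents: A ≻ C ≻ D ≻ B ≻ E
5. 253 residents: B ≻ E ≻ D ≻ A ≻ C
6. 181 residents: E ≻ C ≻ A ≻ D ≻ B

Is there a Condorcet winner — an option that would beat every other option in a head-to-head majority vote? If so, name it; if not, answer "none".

C

C vs A: 692–443 for C.
C vs E: 633–502 for C.
C vs D: 882–253 for C.
C vs B: 579–556 for C.
C beats every other option head-to-head.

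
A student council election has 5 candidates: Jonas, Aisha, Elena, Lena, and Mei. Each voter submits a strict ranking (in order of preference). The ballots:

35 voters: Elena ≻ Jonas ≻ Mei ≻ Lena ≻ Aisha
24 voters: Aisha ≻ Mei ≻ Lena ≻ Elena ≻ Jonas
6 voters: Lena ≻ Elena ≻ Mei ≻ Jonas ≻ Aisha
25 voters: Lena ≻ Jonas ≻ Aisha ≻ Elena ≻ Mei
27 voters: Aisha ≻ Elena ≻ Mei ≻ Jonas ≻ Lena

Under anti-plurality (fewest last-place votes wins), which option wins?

Elena

Last-place votes: Jonas 24, Aisha 41, Elena 0, Lena 27, Mei 25.
Elena is ranked last by the fewest voters, so Elena wins.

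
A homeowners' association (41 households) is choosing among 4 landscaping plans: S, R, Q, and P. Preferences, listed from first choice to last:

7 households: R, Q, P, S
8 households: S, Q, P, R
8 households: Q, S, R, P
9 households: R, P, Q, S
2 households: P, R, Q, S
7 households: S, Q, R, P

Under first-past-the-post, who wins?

R

First-place votes: S 15, R 16, Q 8, P 2.
R has the most first-place votes.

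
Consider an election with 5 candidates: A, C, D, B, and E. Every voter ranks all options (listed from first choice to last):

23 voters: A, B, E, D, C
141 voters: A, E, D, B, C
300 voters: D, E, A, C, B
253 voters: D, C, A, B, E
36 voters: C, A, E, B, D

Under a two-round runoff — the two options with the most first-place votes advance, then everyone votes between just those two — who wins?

Round 1 first-place votes: A 164, C 36, D 553, B 0, E 0.
D and A advance.
Runoff: D is preferred to A by 553 voters; A by 200.
D wins the runoff.

D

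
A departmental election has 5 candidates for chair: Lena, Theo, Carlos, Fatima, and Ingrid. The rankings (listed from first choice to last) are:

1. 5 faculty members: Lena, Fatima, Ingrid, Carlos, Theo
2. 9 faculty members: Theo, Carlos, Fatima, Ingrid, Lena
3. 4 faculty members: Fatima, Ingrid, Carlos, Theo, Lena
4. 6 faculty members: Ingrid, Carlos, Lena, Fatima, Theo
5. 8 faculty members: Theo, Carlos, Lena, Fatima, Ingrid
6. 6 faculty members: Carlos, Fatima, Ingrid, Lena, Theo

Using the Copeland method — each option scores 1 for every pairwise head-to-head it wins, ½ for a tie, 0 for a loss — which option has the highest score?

Lena: ties Fatima; loses to Theo, Carlos, and Ingrid → score 0.5.
Theo: beats Lena; loses to Carlos, Fatima, and Ingrid → score 1.
Carlos: beats Lena, Theo, Fatima, and Ingrid → score 4.
Fatima: beats Theo and Ingrid; ties Lena; loses to Carlos → score 2.5.
Ingrid: beats Lena and Theo; loses to Carlos and Fatima → score 2.
Carlos has the best pairwise record.

Carlos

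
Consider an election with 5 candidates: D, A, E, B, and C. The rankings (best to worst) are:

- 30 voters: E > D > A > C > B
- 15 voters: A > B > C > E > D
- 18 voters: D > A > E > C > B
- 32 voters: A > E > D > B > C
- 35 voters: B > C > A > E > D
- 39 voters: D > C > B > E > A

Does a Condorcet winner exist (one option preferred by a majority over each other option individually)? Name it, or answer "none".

Checking pairwise contests:
E beats D 112–57.
D beats A 87–82.
A beats E 100–69.
D beats B 119–50.
D beats C 119–50.
Every option loses at least one head-to-head, so there is no Condorcet winner.

none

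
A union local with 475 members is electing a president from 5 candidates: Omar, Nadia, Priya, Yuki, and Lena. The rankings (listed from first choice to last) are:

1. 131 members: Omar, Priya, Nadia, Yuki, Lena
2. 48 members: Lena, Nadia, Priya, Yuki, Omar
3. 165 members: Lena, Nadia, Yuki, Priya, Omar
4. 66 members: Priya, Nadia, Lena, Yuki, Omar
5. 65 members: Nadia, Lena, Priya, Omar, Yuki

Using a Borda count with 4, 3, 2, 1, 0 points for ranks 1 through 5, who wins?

Omar: 131·4 + 48·0 + 165·0 + 66·0 + 65·1 = 589
Nadia: 131·2 + 48·3 + 165·3 + 66·3 + 65·4 = 1359
Priya: 131·3 + 48·2 + 165·1 + 66·4 + 65·2 = 1048
Yuki: 131·1 + 48·1 + 165·2 + 66·1 + 65·0 = 575
Lena: 131·0 + 48·4 + 165·4 + 66·2 + 65·3 = 1179
Nadia has the highest Borda score (1359).

Nadia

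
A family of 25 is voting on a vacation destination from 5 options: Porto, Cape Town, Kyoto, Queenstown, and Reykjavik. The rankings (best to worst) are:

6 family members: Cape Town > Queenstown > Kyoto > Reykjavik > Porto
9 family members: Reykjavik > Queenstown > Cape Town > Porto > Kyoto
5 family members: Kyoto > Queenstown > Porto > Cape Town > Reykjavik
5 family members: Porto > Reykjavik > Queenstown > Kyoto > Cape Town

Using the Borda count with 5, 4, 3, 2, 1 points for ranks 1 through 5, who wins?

Queenstown

Porto: 6·1 + 9·2 + 5·3 + 5·5 = 64
Cape Town: 6·5 + 9·3 + 5·2 + 5·1 = 72
Kyoto: 6·3 + 9·1 + 5·5 + 5·2 = 62
Queenstown: 6·4 + 9·4 + 5·4 + 5·3 = 95
Reykjavik: 6·2 + 9·5 + 5·1 + 5·4 = 82
Queenstown has the highest Borda score (95).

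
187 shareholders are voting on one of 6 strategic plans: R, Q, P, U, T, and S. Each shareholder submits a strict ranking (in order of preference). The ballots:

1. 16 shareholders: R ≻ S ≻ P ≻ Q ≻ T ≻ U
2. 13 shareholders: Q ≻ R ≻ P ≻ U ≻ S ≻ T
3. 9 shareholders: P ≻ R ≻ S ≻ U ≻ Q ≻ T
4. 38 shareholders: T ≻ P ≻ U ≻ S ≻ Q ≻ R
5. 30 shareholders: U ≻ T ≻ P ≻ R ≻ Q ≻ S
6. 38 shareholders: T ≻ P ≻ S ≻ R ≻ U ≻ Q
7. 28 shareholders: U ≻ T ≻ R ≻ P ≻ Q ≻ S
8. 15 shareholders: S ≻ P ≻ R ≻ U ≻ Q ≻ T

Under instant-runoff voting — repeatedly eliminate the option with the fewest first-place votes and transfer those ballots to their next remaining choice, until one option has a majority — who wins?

Round 1: R 16, Q 13, P 9, U 58, T 76, S 15. Eliminate P.
Round 2: R 25, Q 13, U 58, T 76, S 15. Eliminate Q.
Round 3: R 38, U 58, T 76, S 15. Eliminate S.
Round 4: R 53, U 58, T 76. Eliminate R.
Round 5: U 95, T 92. U has a majority.

U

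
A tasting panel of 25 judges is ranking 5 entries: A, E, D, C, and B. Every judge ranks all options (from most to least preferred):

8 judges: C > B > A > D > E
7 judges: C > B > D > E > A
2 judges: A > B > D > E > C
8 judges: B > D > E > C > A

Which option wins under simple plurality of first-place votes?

First-place votes: A 2, E 0, D 0, C 15, B 8.
C has the most first-place votes.

C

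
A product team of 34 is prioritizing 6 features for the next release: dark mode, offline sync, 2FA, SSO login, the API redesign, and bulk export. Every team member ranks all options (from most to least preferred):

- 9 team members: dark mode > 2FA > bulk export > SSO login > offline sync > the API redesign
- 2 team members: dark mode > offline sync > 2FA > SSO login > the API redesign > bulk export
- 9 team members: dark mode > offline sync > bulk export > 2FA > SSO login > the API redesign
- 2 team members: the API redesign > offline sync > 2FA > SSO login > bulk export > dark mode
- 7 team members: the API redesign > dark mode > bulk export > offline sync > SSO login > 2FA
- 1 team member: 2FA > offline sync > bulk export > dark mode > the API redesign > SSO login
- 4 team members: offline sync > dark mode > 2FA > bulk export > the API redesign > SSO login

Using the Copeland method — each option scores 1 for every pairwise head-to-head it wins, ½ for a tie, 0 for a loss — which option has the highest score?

dark mode: beats offline sync, 2FA, SSO login, the API redesign, and bulk export → score 5.
offline sync: beats 2FA, SSO login, the API redesign, and bulk export; loses to dark mode → score 4.
2FA: beats SSO login, the API redesign, and bulk export; loses to dark mode and offline sync → score 3.
SSO login: beats the API redesign; loses to dark mode, offline sync, 2FA, and bulk export → score 1.
the API redesign: loses to dark mode, offline sync, 2FA, SSO login, and bulk export → score 0.
bulk export: beats SSO login and the API redesign; loses to dark mode, offline sync, and 2FA → score 2.
dark mode has the best pairwise record.

dark mode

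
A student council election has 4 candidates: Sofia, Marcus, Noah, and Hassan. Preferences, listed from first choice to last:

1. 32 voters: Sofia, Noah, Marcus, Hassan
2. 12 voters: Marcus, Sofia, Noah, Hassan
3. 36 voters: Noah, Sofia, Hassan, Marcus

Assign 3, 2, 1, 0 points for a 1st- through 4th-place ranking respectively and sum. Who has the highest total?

Sofia: 32·3 + 12·2 + 36·2 = 192
Marcus: 32·1 + 12·3 + 36·0 = 68
Noah: 32·2 + 12·1 + 36·3 = 184
Hassan: 32·0 + 12·0 + 36·1 = 36
Sofia has the highest Borda score (192).

Sofia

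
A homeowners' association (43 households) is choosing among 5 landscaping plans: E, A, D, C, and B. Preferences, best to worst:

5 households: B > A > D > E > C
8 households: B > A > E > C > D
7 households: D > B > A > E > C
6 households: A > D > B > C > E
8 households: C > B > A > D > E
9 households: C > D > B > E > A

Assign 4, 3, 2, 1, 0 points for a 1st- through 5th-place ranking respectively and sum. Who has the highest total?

B

E: 5·1 + 8·2 + 7·1 + 6·0 + 8·0 + 9·1 = 37
A: 5·3 + 8·3 + 7·2 + 6·4 + 8·2 + 9·0 = 93
D: 5·2 + 8·0 + 7·4 + 6·3 + 8·1 + 9·3 = 91
C: 5·0 + 8·1 + 7·0 + 6·1 + 8·4 + 9·4 = 82
B: 5·4 + 8·4 + 7·3 + 6·2 + 8·3 + 9·2 = 127
B has the highest Borda score (127).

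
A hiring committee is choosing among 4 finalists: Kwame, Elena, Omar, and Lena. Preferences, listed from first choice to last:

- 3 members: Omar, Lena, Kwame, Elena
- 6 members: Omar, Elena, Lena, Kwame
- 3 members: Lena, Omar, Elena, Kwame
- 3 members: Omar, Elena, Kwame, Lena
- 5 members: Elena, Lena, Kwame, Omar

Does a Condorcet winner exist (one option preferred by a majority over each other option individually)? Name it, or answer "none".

Omar

Omar vs Kwame: 15–5 for Omar.
Omar vs Elena: 15–5 for Omar.
Omar vs Lena: 12–8 for Omar.
Omar beats every other option head-to-head.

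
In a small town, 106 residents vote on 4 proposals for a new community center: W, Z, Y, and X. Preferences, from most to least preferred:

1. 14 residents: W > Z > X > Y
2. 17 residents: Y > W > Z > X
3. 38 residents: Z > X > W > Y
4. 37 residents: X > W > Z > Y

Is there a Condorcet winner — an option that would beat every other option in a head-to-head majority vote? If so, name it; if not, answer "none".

Checking pairwise contests:
X beats W 75–31.
W beats Z 68–38.
W beats Y 89–17.
Z beats X 69–37.
Every option loses at least one head-to-head, so there is no Condorcet winner.

none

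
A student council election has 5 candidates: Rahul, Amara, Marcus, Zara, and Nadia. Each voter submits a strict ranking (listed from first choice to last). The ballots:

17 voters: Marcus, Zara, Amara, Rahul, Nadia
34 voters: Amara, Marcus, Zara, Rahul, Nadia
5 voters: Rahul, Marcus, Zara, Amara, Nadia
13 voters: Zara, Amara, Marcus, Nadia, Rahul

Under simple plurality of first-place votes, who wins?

Amara

First-place votes: Rahul 5, Amara 34, Marcus 17, Zara 13, Nadia 0.
Amara has the most first-place votes.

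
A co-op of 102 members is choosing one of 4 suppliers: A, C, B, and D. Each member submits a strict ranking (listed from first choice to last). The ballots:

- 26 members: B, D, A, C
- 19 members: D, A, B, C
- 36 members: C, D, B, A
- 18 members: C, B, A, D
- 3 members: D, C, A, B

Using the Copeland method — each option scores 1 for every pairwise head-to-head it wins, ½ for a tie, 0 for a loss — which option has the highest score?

C

A: loses to C, B, and D → score 0.
C: beats A, B, and D → score 3.
B: beats A; loses to C and D → score 1.
D: beats A and B; loses to C → score 2.
C has the best pairwise record.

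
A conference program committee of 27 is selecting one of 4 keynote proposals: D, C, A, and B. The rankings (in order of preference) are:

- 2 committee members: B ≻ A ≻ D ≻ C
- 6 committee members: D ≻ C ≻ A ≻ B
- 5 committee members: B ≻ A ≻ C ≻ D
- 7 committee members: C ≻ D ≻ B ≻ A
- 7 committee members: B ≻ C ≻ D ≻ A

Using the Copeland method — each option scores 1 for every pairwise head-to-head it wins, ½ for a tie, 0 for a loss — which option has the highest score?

B

D: beats A; loses to C and B → score 1.
C: beats D and A; loses to B → score 2.
A: loses to D, C, and B → score 0.
B: beats D, C, and A → score 3.
B has the best pairwise record.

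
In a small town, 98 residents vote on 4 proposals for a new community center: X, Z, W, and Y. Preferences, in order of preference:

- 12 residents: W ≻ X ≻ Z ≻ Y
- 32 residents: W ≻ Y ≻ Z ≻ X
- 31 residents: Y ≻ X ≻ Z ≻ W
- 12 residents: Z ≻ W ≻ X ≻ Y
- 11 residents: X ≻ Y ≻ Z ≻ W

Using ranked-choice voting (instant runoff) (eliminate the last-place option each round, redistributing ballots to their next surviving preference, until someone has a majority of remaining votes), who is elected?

Round 1: X 11, Z 12, W 44, Y 31. Eliminate X.
Round 2: Z 12, W 44, Y 42. Eliminate Z.
Round 3: W 56, Y 42. W has a majority.

W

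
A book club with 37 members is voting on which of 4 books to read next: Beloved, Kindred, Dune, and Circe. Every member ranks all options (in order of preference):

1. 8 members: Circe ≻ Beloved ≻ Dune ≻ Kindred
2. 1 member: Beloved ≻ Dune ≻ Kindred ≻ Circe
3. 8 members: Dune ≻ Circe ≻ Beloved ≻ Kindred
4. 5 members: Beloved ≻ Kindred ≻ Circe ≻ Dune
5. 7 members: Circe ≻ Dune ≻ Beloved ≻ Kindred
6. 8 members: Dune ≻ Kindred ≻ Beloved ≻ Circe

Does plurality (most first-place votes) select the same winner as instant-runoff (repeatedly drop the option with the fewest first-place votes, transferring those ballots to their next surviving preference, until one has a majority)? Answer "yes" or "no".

no

Plurality — first-place votes: Beloved 6, Kindred 0, Dune 16, Circe 15. Winner: Dune.
Instant-runoff — R1 Beloved 6, Kindred 0, Dune 16, Circe 15 (Kindred out); R2 Beloved 6, Dune 16, Circe 15 (Beloved out); R3 Dune 17, Circe 20 (Circe winner). Winner: Circe.
The two methods disagree.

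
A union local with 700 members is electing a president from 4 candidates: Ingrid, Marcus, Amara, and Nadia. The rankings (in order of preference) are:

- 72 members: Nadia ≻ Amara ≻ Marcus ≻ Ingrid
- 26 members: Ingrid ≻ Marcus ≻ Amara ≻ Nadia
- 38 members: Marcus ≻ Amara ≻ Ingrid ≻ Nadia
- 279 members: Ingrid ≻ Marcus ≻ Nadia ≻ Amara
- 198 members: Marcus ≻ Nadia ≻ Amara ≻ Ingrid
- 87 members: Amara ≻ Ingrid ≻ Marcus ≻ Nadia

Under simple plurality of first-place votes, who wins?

First-place votes: Ingrid 305, Marcus 236, Amara 87, Nadia 72.
Ingrid has the most first-place votes.

Ingrid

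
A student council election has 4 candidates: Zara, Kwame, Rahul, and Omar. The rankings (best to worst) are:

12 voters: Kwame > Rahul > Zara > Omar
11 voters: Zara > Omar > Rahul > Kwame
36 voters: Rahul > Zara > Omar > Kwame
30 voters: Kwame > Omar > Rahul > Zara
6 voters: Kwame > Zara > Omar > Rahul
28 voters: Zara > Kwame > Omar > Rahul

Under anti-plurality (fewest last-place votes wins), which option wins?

Omar

Last-place votes: Zara 30, Kwame 47, Rahul 34, Omar 12.
Omar is ranked last by the fewest voters, so Omar wins.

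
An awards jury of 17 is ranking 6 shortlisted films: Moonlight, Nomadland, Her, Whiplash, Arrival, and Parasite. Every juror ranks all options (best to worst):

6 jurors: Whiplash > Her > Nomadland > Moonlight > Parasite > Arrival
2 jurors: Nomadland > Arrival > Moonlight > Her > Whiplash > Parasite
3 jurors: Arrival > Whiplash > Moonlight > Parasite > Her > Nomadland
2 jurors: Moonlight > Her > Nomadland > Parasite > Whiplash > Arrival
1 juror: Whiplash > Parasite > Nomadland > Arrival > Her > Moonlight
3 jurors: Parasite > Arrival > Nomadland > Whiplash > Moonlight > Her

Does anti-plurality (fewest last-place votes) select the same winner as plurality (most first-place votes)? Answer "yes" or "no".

yes

Anti-plurality — last-place votes: Moonlight 1, Nomadland 3, Her 3, Whiplash 0, Arrival 8, Parasite 2. Winner: Whiplash.
Plurality — first-place votes: Moonlight 2, Nomadland 2, Her 0, Whiplash 7, Arrival 3, Parasite 3. Winner: Whiplash.
The two methods agree.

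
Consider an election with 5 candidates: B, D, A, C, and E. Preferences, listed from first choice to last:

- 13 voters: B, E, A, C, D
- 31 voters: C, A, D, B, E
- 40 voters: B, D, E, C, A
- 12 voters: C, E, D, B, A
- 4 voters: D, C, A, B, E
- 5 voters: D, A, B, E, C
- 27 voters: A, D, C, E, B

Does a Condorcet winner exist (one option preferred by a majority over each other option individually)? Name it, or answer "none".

none

Checking pairwise contests:
D beats B 79–53.
A beats D 71–61.
C beats A 87–45.
D beats C 76–56.
B beats E 93–39.
Every option loses at least one head-to-head, so there is no Condorcet winner.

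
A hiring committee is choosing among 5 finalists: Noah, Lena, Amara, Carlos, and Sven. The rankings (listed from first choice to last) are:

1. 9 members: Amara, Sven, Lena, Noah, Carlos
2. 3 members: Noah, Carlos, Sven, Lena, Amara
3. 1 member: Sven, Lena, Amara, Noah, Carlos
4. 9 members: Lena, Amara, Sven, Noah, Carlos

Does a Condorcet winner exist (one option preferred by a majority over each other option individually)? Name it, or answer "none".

Checking pairwise contests:
Lena beats Noah 19–3.
Sven beats Lena 13–9.
Lena beats Amara 13–9.
Noah beats Carlos 22–0.
Amara beats Sven 18–4.
Every option loses at least one head-to-head, so there is no Condorcet winner.

none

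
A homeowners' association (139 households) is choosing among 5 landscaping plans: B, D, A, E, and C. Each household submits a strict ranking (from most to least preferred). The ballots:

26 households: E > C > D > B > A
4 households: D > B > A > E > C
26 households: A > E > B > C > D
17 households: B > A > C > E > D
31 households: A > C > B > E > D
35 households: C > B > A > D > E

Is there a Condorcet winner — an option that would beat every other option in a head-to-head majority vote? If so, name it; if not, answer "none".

Checking pairwise contests:
C beats B 92–47.
B beats D 109–30.
B beats A 82–57.
B beats E 87–52.
A beats C 78–61.
Every option loses at least one head-to-head, so there is no Condorcet winner.

none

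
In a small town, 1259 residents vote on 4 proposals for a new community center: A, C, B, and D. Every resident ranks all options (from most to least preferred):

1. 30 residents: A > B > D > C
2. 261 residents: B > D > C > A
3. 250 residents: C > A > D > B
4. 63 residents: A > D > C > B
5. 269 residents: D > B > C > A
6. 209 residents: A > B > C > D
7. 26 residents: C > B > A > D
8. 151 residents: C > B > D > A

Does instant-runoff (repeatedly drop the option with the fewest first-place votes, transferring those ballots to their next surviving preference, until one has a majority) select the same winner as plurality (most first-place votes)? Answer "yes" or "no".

Instant-runoff — R1 A 302, C 427, B 261, D 269 (B out); R2 A 302, C 427, D 530 (A out); R3 C 636, D 623 (C winner). Winner: C.
Plurality — first-place votes: A 302, C 427, B 261, D 269. Winner: C.
The two methods agree.

yes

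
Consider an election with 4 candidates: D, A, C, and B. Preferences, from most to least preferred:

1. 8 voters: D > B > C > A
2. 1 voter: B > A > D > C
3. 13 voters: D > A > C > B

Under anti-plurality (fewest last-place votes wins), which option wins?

D

Last-place votes: D 0, A 8, C 1, B 13.
D is ranked last by the fewest voters, so D wins.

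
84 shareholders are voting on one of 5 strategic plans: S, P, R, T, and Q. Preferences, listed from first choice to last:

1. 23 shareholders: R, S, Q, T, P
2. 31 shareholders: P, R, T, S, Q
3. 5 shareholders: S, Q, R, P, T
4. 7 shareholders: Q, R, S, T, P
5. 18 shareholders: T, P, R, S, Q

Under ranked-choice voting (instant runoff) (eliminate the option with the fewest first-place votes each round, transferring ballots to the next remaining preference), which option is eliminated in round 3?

T

Round 1: S 5, P 31, R 23, T 18, Q 7. Eliminate S.
Round 2: P 31, R 23, T 18, Q 12. Eliminate Q.
Round 3: P 31, R 35, T 18. Eliminate T.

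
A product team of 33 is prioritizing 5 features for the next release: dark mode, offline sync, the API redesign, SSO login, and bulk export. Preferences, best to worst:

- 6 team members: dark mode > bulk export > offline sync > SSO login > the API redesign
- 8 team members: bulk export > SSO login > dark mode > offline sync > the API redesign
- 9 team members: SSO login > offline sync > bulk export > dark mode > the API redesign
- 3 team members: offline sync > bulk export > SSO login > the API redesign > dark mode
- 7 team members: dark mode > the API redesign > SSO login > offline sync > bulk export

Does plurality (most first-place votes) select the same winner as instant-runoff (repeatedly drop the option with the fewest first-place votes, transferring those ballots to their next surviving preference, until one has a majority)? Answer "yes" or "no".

Plurality — first-place votes: dark mode 13, offline sync 3, the API redesign 0, SSO login 9, bulk export 8. Winner: dark mode.
Instant-runoff — R1 dark mode 13, offline sync 3, the API redesign 0, SSO login 9, bulk export 8 (the API redesign out); R2 dark mode 13, offline sync 3, SSO login 9, bulk export 8 (offline sync out); R3 dark mode 13, SSO login 9, bulk export 11 (SSO login out); R4 dark mode 13, bulk export 20 (bulk export winner). Winner: bulk export.
The two methods disagree.

no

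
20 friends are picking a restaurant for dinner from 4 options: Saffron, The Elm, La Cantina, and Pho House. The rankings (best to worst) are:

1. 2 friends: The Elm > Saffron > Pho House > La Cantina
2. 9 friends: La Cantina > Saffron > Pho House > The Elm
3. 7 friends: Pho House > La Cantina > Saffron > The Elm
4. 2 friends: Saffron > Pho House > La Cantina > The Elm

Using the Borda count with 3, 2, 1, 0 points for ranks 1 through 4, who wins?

La Cantina

Saffron: 2·2 + 9·2 + 7·1 + 2·3 = 35
The Elm: 2·3 + 9·0 + 7·0 + 2·0 = 6
La Cantina: 2·0 + 9·3 + 7·2 + 2·1 = 43
Pho House: 2·1 + 9·1 + 7·3 + 2·2 = 36
La Cantina has the highest Borda score (43).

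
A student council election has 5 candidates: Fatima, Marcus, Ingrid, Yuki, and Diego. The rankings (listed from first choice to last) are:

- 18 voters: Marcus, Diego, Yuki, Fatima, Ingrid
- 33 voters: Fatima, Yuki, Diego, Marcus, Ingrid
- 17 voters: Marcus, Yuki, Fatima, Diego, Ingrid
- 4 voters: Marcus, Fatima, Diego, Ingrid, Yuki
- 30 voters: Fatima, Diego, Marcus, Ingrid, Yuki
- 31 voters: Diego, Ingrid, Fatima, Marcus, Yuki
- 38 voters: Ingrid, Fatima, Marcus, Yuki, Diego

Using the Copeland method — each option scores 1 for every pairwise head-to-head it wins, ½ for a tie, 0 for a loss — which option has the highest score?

Fatima: beats Marcus, Ingrid, Yuki, and Diego → score 4.
Marcus: beats Ingrid and Yuki; loses to Fatima and Diego → score 2.
Ingrid: beats Yuki; loses to Fatima, Marcus, and Diego → score 1.
Yuki: beats Diego; loses to Fatima, Marcus, and Ingrid → score 1.
Diego: beats Marcus and Ingrid; loses to Fatima and Yuki → score 2.
Fatima has the best pairwise record.

Fatima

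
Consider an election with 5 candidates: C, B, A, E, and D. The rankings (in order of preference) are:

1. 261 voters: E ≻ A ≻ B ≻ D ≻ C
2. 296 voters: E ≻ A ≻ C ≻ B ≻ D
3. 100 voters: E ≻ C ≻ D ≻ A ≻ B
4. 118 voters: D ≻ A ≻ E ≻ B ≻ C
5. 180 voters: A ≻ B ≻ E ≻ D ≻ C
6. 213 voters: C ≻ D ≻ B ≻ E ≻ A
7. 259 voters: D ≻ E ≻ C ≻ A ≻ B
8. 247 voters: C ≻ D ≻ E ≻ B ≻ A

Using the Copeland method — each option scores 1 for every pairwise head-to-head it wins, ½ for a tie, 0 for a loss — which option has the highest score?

C: beats B and D; loses to A and E → score 2.
B: loses to C, A, E, and D → score 0.
A: beats C and B; loses to E and D → score 2.
E: beats C, B, and A; ties D → score 3.5.
D: beats B and A; ties E; loses to C → score 2.5.
E has the best pairwise record.

E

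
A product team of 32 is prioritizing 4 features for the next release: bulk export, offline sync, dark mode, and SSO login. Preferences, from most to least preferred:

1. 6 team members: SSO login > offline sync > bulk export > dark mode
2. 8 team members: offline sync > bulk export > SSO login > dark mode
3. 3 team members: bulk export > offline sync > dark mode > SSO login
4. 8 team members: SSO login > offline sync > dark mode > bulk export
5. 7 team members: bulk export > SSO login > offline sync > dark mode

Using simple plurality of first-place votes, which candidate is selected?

SSO login

First-place votes: bulk export 10, offline sync 8, dark mode 0, SSO login 14.
SSO login has the most first-place votes.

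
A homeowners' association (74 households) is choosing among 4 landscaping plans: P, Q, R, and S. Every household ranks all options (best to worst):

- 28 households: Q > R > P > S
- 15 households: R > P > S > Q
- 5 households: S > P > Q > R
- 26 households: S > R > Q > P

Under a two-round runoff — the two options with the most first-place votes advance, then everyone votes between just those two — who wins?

Round 1 first-place votes: P 0, Q 28, R 15, S 31.
S and Q advance.
Runoff: S is preferred to Q by 46 voters; Q by 28.
S wins the runoff.

S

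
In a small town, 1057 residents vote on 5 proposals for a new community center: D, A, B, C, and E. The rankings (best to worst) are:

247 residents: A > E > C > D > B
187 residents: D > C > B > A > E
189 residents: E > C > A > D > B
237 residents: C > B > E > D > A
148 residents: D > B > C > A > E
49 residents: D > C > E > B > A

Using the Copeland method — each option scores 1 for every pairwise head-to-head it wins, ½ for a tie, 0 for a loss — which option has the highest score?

D: beats A and B; loses to C and E → score 2.
A: beats E; loses to D, B, and C → score 1.
B: beats A and E; loses to D and C → score 2.
C: beats D, A, B, and E → score 4.
E: beats D; loses to A, B, and C → score 1.
C has the best pairwise record.

C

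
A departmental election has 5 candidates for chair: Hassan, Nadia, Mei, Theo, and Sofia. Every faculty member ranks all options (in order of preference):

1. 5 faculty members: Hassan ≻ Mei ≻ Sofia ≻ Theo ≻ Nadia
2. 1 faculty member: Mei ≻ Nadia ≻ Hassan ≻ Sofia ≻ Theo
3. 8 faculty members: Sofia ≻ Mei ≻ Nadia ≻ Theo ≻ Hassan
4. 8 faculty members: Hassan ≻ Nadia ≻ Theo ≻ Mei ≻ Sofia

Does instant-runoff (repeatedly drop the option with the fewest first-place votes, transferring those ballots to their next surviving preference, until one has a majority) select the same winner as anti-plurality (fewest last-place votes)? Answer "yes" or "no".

no

Instant-runoff — R1 Hassan 13, Nadia 0, Mei 1, Theo 0, Sofia 8 (Hassan winner). Winner: Hassan.
Anti-plurality — last-place votes: Hassan 8, Nadia 5, Mei 0, Theo 1, Sofia 8. Winner: Mei.
The two methods disagree.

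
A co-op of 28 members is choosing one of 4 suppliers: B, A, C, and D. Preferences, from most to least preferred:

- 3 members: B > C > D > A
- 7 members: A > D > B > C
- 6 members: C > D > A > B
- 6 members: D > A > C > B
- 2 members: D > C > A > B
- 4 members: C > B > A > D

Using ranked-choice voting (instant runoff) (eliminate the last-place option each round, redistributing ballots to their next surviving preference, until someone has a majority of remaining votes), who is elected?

D

Round 1: B 3, A 7, C 10, D 8. Eliminate B.
Round 2: A 7, C 13, D 8. Eliminate A.
Round 3: C 13, D 15. D has a majority.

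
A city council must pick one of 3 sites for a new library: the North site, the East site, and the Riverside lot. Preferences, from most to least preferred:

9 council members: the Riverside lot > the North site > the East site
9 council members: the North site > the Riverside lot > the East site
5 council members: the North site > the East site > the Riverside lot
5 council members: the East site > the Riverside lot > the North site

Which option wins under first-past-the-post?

First-place votes: the North site 14, the East site 5, the Riverside lot 9.
the North site has the most first-place votes.

the North site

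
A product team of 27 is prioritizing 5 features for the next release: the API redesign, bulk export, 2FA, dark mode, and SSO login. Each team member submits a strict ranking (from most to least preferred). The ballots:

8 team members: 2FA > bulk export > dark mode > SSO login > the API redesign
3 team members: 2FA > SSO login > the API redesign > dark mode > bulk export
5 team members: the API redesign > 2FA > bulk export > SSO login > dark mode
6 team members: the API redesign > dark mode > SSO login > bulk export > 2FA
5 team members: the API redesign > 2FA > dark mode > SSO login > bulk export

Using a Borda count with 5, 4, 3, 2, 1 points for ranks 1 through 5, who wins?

2FA

the API redesign: 8·1 + 3·3 + 5·5 + 6·5 + 5·5 = 97
bulk export: 8·4 + 3·1 + 5·3 + 6·2 + 5·1 = 67
2FA: 8·5 + 3·5 + 5·4 + 6·1 + 5·4 = 101
dark mode: 8·3 + 3·2 + 5·1 + 6·4 + 5·3 = 74
SSO login: 8·2 + 3·4 + 5·2 + 6·3 + 5·2 = 66
2FA has the highest Borda score (101).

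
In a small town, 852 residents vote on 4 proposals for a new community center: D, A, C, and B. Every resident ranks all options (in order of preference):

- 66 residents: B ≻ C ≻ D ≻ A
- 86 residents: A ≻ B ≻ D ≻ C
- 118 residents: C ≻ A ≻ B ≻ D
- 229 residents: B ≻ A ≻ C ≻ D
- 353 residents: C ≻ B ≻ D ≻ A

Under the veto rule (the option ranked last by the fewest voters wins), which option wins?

B

Last-place votes: D 347, A 419, C 86, B 0.
B is ranked last by the fewest voters, so B wins.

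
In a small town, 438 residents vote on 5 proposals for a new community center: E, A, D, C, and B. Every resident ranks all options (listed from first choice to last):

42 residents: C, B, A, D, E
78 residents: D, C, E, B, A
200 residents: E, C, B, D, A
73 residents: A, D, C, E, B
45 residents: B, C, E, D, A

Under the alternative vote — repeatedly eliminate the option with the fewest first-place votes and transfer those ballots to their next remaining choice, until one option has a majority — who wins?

E

Round 1: E 200, A 73, D 78, C 42, B 45. Eliminate C.
Round 2: E 200, A 73, D 78, B 87. Eliminate A.
Round 3: E 200, D 151, B 87. Eliminate B.
Round 4: E 245, D 193. E has a majority.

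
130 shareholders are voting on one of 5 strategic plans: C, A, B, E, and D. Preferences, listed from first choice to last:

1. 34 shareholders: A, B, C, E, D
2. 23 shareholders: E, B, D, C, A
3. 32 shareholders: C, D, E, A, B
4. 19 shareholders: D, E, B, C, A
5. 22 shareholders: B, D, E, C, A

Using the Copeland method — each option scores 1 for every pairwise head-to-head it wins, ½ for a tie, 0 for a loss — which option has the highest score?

C: beats A, E, and D; loses to B → score 3.
A: beats B; loses to C, E, and D → score 1.
B: beats C and D; loses to A and E → score 2.
E: beats A and B; loses to C and D → score 2.
D: beats A and E; loses to C and B → score 2.
C has the best pairwise record.

C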